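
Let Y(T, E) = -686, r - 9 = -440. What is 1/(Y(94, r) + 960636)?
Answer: 1/959950 ≈ 1.0417e-6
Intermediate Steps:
r = -431 (r = 9 - 440 = -431)
1/(Y(94, r) + 960636) = 1/(-686 + 960636) = 1/959950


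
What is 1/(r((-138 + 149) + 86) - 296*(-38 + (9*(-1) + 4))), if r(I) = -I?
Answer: 1/12631 ≈ 7.9170e-5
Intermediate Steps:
1/(r((-138 + 149) + 86) - 296*(-38 + (9*(-1) + 4))) = 1/(-((-138 + 149) + 86) - 296*(-38 + (9*(-1) + 4))) = 1/(-(11 + 86) - 296*(-38 + (-9 + 4))) = 1/(-1*97 - 296*(-38 - 5)) = 1/(-97 - 296*(-43)) = 1/(-97 + 12728) = 1/12631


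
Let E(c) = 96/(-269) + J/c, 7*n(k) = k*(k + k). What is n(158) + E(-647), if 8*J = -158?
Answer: 34756885237/4873204 ≈ 7132.2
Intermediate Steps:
J = -79/4 (J = (⅛)*(-158) = -79/4 ≈ -19.750)
n(k) = 2*k²/7 (n(k) = (k*(k + k))/7 = (k*(2*k))/7 = (2*k²)/7 = 2*k²/7)
E(c) = -96/269 - 79/(4*c) (E(c) = 96/(-269) - 79/(4*c) = 96*(-1/269) - 79/(4*c) = -96/269 - 79/(4*c))
n(158) + E(-647) = (2/7)*158² + (1/1076)*(-21251 - 384*(-647))/(-647) = (2/7)*24964 + (1/1076)*(-1/647)*(-21251 + 248448) = 49928/7 + (1/1076)*(-1/647)*227197 = 49928/7 - 227197/696172 = 34756885237/4873204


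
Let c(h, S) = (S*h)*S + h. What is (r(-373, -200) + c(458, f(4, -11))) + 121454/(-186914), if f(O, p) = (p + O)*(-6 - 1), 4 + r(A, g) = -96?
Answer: 102804134585/93457 ≈ 1.1000e+6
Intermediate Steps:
r(A, g) = -100 (r(A, g) = -4 - 96 = -100)
f(O, p) = -7*O - 7*p (f(O, p) = (O + p)*(-7) = -7*O - 7*p)
c(h, S) = h + h*S² (c(h, S) = h*S² + h = h + h*S²)
(r(-373, -200) + c(458, f(4, -11))) + 121454/(-186914) = (-100 + 458*(1 + (-7*4 - 7*(-11))²)) + 121454/(-186914) = (-100 + 458*(1 + (-28 + 77)²)) + 121454*(-1/186914) = (-100 + 458*(1 + 49²)) - 60727/93457 = (-100 + 458*(1 + 2401)) - 60727/93457 = (-100 + 458*2402) - 60727/93457 = (-100 + 1100116) - 60727/93457 = 1100016 - 60727/93457 = 102804134585/93457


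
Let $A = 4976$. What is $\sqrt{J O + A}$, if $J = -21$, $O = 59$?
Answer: $\sqrt{3737} \approx 61.131$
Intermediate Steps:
$\sqrt{J O + A} = \sqrt{\left(-21\right) 59 + 4976} = \sqrt{-1239 + 4976} = \sqrt{3737}$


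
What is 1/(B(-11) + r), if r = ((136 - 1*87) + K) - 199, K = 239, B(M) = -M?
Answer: 1/100 ≈ 0.010000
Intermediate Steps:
r = 89 (r = ((136 - 1*87) + 239) - 199 = ((136 - 87) + 239) - 199 = (49 + 239) - 199 = 288 - 199 = 89)
1/(B(-11) + r) = 1/(-1*(-11) + 89) = 1/(11 + 89) = 1/100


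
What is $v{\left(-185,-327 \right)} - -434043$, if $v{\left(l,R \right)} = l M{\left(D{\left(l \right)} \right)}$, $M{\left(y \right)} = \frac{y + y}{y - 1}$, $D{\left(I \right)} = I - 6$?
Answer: $\frac{41632793}{96} \approx 4.3368 \cdot 10^{5}$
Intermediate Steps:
$D{\left(I \right)} = -6 + I$ ($D{\left(I \right)} = I - 6 = -6 + I$)
$M{\left(y \right)} = \frac{2 y}{-1 + y}$
$v{\left(l,R \right)} = \frac{2 l \left(-6 + l\right)}{-7 + l}$ ($v{\left(l,R \right)} = l \frac{2 \left(-6 + l\right)}{-1 + \left(-6 + l\right)} = l \frac{2 \left(-6 + l\right)}{-7 + l} = \frac{2 l \left(-6 + l\right)}{-7 + l}$)
$v{\left(-185,-327 \right)} - -434043 = 2 \left(-185\right) \frac{1}{-7 - 185} \left(-6 - 185\right) - -434043 = 2 \left(-185\right) \frac{1}{-192} \left(-191\right) + 434043 = 2 \left(-185\right) \left(- \frac{1}{192}\right) \left(-191\right) + 434043 = - \frac{35335}{96} + 434043 = \frac{41632793}{96}$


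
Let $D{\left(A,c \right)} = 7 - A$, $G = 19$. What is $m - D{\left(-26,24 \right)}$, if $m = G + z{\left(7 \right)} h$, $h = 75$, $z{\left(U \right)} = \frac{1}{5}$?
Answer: $1$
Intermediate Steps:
$z{\left(U \right)} = \frac{1}{5}$
$m = 34$ ($m = 19 + \frac{1}{5} \cdot 75 = 19 + 15 = 34$)
$m - D{\left(-26,24 \right)} = 34 - \left(7 - -26\right) = 34 - \left(7 + 26\right) = 34 - 33 = 1$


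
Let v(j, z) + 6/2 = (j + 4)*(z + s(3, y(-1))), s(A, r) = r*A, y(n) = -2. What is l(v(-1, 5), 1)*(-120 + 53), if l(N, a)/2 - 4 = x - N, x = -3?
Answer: -938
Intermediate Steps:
s(A, r) = A*r
v(j, z) = -3 + (-6 + z)*(4 + j) (v(j, z) = -3 + (j + 4)*(z + 3*(-2)) = -3 + (4 + j)*(z - 6) = -3 + (4 + j)*(-6 + z) = -3 + (-6 + z)*(4 + j))
l(N, a) = 2 - 2*N (l(N, a) = 8 + 2*(-3 - N) = 8 + (-6 - 2*N) = 2 - 2*N)
l(v(-1, 5), 1)*(-120 + 53) = (2 - 2*(-27 - 6*(-1) + 4*5 - 1*5))*(-120 + 53) = (2 - 2*(-27 + 6 + 20 - 5))*(-67) = (2 - 2*(-6))*(-67) = (2 + 12)*(-67) = 14*(-67) = -938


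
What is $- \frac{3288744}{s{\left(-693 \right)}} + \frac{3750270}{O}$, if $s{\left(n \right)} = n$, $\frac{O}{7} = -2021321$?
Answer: $\frac{738581781566}{155641717} \approx 4745.4$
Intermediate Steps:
$O = -14149247$ ($O = 7 \left(-2021321\right) = -14149247$)
$- \frac{3288744}{s{\left(-693 \right)}} + \frac{3750270}{O} = - \frac{3288744}{-693} + \frac{3750270}{-14149247} = \left(-3288744\right) \left(- \frac{1}{693}\right) + 3750270 \left(- \frac{1}{14149247}\right) = \frac{365416}{77} - \frac{3750270}{14149247} = \frac{738581781566}{155641717}$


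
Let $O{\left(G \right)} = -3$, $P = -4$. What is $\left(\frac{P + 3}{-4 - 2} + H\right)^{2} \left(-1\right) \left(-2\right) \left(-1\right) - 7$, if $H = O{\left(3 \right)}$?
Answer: $- \frac{415}{18} \approx -23.056$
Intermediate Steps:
$H = -3$
$\left(\frac{P + 3}{-4 - 2} + H\right)^{2} \left(-1\right) \left(-2\right) \left(-1\right) - 7 = \left(\frac{-4 + 3}{-4 - 2} - 3\right)^{2} \left(-1\right) \left(-2\right) \left(-1\right) - 7 = \left(- \frac{1}{-6} - 3\right)^{2} \cdot 2 \left(-1\right) - 7 = \left(\left(-1\right) \left(- \frac{1}{6}\right) - 3\right)^{2} \left(-2\right) - 7 = \left(\frac{1}{6} - 3\right)^{2} \left(-2\right) - 7 = \left(- \frac{17}{6}\right)^{2} \left(-2\right) - 7 = \frac{289}{36} \left(-2\right) - 7 = - \frac{289}{18} - 7 = - \frac{415}{18}$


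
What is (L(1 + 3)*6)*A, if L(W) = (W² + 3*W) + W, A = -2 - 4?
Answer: -1152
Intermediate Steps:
A = -6
L(W) = W² + 4*W
(L(1 + 3)*6)*A = (((1 + 3)*(4 + (1 + 3)))*6)*(-6) = ((4*(4 + 4))*6)*(-6) = ((4*8)*6)*(-6) = (32*6)*(-6) = 192*(-6) = -1152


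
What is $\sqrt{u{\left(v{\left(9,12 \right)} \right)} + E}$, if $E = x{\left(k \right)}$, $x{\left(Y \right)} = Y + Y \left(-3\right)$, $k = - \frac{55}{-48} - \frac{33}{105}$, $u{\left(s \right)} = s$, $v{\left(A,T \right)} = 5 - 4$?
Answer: $\frac{i \sqrt{116970}}{420} \approx 0.81431 i$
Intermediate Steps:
$v{\left(A,T \right)} = 1$
$k = \frac{1397}{1680}$ ($k = \left(-55\right) \left(- \frac{1}{48}\right) - \frac{11}{35} = \frac{55}{48} - \frac{11}{35} = \frac{1397}{1680} \approx 0.83155$)
$x{\left(Y \right)} = - 2 Y$ ($x{\left(Y \right)} = Y - 3 Y = - 2 Y$)
$E = - \frac{1397}{840}$ ($E = \left(-2\right) \frac{1397}{1680} = - \frac{1397}{840} \approx -1.6631$)
$\sqrt{u{\left(v{\left(9,12 \right)} \right)} + E} = \sqrt{1 - \frac{1397}{840}} = \sqrt{- \frac{557}{840}} = \frac{i \sqrt{116970}}{420}$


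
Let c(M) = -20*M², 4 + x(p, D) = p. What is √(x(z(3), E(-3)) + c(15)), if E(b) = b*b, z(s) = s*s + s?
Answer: 2*I*√1123 ≈ 67.022*I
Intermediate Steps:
z(s) = s + s² (z(s) = s² + s = s + s²)
E(b) = b²
x(p, D) = -4 + p
√(x(z(3), E(-3)) + c(15)) = √((-4 + 3*(1 + 3)) - 20*15²) = √((-4 + 3*4) - 20*225) = √((-4 + 12) - 4500) = √(8 - 4500) = √(-4492) = 2*I*√1123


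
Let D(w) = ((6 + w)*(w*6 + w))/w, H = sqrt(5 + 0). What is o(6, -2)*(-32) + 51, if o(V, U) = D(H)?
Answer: -1293 - 224*sqrt(5) ≈ -1793.9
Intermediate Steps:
H = sqrt(5) ≈ 2.2361
D(w) = 42 + 7*w (D(w) = ((6 + w)*(6*w + w))/w = ((6 + w)*(7*w))/w = (7*w*(6 + w))/w = 42 + 7*w)
o(V, U) = 42 + 7*sqrt(5)
o(6, -2)*(-32) + 51 = (42 + 7*sqrt(5))*(-32) + 51 = (-1344 - 224*sqrt(5)) + 51 = -1293 - 224*sqrt(5)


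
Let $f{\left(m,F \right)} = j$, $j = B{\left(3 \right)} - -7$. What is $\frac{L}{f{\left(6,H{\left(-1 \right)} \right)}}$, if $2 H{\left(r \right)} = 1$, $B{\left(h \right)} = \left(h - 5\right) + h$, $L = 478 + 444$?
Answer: $\frac{461}{4} \approx 115.25$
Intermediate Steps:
$L = 922$
$B{\left(h \right)} = -5 + 2 h$ ($B{\left(h \right)} = \left(-5 + h\right) + h = -5 + 2 h$)
$j = 8$ ($j = \left(-5 + 2 \cdot 3\right) - -7 = \left(-5 + 6\right) + 7 = 1 + 7 = 8$)
$H{\left(r \right)} = \frac{1}{2}$ ($H{\left(r \right)} = \frac{1}{2} \cdot 1 = \frac{1}{2}$)
$f{\left(m,F \right)} = 8$
$\frac{L}{f{\left(6,H{\left(-1 \right)} \right)}} = \frac{922}{8} = 922 \cdot \frac{1}{8} = \frac{461}{4}$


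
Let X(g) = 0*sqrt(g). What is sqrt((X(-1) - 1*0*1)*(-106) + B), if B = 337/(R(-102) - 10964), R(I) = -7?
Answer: I*sqrt(410803)/3657 ≈ 0.17526*I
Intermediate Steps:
X(g) = 0
B = -337/10971 (B = 337/(-7 - 10964) = 337/(-10971) = 337*(-1/10971) = -337/10971 ≈ -0.030717)
sqrt((X(-1) - 1*0*1)*(-106) + B) = sqrt((0 - 1*0*1)*(-106) - 337/10971) = sqrt((0 + 0*1)*(-106) - 337/10971) = sqrt((0 + 0)*(-106) - 337/10971) = sqrt(0*(-106) - 337/10971) = sqrt(0 - 337/10971) = sqrt(-337/10971) = I*sqrt(410803)/3657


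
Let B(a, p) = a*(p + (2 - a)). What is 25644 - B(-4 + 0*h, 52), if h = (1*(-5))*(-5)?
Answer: 25876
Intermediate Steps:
h = 25 (h = -5*(-5) = 25)
B(a, p) = a*(2 + p - a)
25644 - B(-4 + 0*h, 52) = 25644 - (-4 + 0*25)*(2 + 52 - (-4 + 0*25)) = 25644 - (-4 + 0)*(2 + 52 - (-4 + 0)) = 25644 - (-4)*(2 + 52 - 1*(-4)) = 25644 - (-4)*(2 + 52 + 4) = 25644 - (-4)*58 = 25644 - 1*(-232) = 25644 + 232 = 25876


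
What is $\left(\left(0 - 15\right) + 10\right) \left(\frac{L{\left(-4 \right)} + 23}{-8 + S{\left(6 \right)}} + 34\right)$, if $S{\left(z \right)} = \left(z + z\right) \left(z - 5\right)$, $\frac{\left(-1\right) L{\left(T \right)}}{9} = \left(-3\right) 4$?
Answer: $- \frac{1335}{4} \approx -333.75$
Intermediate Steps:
$L{\left(T \right)} = 108$ ($L{\left(T \right)} = - 9 \left(\left(-3\right) 4\right) = \left(-9\right) \left(-12\right) = 108$)
$S{\left(z \right)} = 2 z \left(-5 + z\right)$
$\left(\left(0 - 15\right) + 10\right) \left(\frac{L{\left(-4 \right)} + 23}{-8 + S{\left(6 \right)}} + 34\right) = \left(\left(0 - 15\right) + 10\right) \left(\frac{108 + 23}{-8 + 2 \cdot 6 \left(-5 + 6\right)} + 34\right) = \left(-15 + 10\right) \left(\frac{131}{-8 + 2 \cdot 6 \cdot 1} + 34\right) = - 5 \left(\frac{131}{-8 + 12} + 34\right) = - 5 \left(\frac{131}{4} + 34\right) = \left(-5\right) \frac{267}{4} = - \frac{1335}{4}$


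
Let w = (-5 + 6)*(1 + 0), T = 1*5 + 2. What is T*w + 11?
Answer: 18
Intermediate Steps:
T = 7 (T = 5 + 2 = 7)
w = 1 (w = 1*1 = 1)
T*w + 11 = 7*1 + 11 = 7 + 11 = 18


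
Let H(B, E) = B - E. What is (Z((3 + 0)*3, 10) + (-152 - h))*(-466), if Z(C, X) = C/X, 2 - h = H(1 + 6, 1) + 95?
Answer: 121393/5 ≈ 24279.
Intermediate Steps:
h = -99 (h = 2 - (((1 + 6) - 1*1) + 95) = 2 - ((7 - 1) + 95) = 2 - (6 + 95) = 2 - 1*101 = 2 - 101 = -99)
(Z((3 + 0)*3, 10) + (-152 - h))*(-466) = (((3 + 0)*3)/10 + (-152 - 1*(-99)))*(-466) = ((3*3)*(⅒) + (-152 + 99))*(-466) = (9*(⅒) - 53)*(-466) = (9/10 - 53)*(-466) = -521/10*(-466) = 121393/5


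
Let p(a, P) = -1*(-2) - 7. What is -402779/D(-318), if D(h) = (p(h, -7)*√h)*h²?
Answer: -402779*I*√318/160787160 ≈ -0.044671*I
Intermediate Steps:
p(a, P) = -5 (p(a, P) = 2 - 7 = -5)
D(h) = -5*h^(5/2) (D(h) = (-5*√h)*h² = -5*h^(5/2))
-402779/D(-318) = -402779*I*√318/160787160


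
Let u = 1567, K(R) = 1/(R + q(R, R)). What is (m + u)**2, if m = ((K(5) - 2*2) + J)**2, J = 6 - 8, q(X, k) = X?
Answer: 25657952761/10000 ≈ 2.5658e+6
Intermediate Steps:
K(R) = 1/(2*R) (K(R) = 1/(R + R) = 1/(2*R))
J = -2
m = 3481/100 (m = (((1/2)/5 - 2*2) - 2)**2 = (((1/2)*(1/5) - 4) - 2)**2 = ((1/10 - 4) - 2)**2 = (-39/10 - 2)**2 = (-59/10)**2 = 3481/100 ≈ 34.810)
(m + u)**2 = (3481/100 + 1567)**2 = (160181/100)**2 = 25657952761/10000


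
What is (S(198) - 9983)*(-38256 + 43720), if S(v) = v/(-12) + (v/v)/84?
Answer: -1147381262/21 ≈ -5.4637e+7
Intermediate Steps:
S(v) = 1/84 - v/12 (S(v) = v*(-1/12) + 1*(1/84) = -v/12 + 1/84 = 1/84 - v/12)
(S(198) - 9983)*(-38256 + 43720) = ((1/84 - 1/12*198) - 9983)*(-38256 + 43720) = ((1/84 - 33/2) - 9983)*5464 = (-1385/84 - 9983)*5464 = -839957/84*5464 = -1147381262/21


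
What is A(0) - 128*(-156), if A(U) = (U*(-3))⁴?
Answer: 19968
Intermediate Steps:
A(U) = 81*U⁴ (A(U) = (-3*U)⁴ = 81*U⁴)
A(0) - 128*(-156) = 81*0⁴ - 128*(-156) = 81*0 + 19968 = 0 + 19968 = 19968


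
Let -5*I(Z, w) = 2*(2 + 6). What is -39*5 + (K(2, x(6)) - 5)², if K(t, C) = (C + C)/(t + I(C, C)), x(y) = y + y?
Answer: 430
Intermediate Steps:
I(Z, w) = -16/5 (I(Z, w) = -2*(2 + 6)/5 = -2*8/5 = -⅕*16 = -16/5)
x(y) = 2*y
K(t, C) = 2*C/(-16/5 + t) (K(t, C) = (C + C)/(t - 16/5) = (2*C)/(-16/5 + t) = 2*C/(-16/5 + t))
-39*5 + (K(2, x(6)) - 5)² = -39*5 + (10*(2*6)/(-16 + 5*2) - 5)² = -195 + (10*12/(-16 + 10) - 5)² = -195 + (10*12/(-6) - 5)² = -195 + (10*12*(-⅙) - 5)² = -195 + (-20 - 5)² = -195 + (-25)² = -195 + 625 = 430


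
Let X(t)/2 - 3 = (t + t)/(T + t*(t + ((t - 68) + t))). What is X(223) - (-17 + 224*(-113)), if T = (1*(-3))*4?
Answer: 3395169577/134011 ≈ 25335.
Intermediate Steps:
T = -12 (T = -3*4 = -12)
X(t) = 6 + 4*t/(-12 + t*(-68 + 3*t)) (X(t) = 6 + 2*((t + t)/(-12 + t*(t + ((t - 68) + t)))) = 6 + 2*((2*t)/(-12 + t*(t + ((-68 + t) + t)))) = 6 + 2*((2*t)/(-12 + t*(t + (-68 + 2*t)))) = 6 + 2*((2*t)/(-12 + t*(-68 + 3*t))) = 6 + 2*(2*t/(-12 + t*(-68 + 3*t))) = 6 + 4*t/(-12 + t*(-68 + 3*t)))
X(223) - (-17 + 224*(-113)) = 2*(36 - 9*223**2 + 202*223)/(12 - 3*223**2 + 68*223) - (-17 + 224*(-113)) = 2*(36 - 9*49729 + 45046)/(12 - 3*49729 + 15164) - (-17 - 25312) = 2*(36 - 447561 + 45046)/(12 - 149187 + 15164) - 1*(-25329) = 2*(-402479)/(-134011) + 25329 = 2*(-1/134011)*(-402479) + 25329 = 804958/134011 + 25329 = 3395169577/134011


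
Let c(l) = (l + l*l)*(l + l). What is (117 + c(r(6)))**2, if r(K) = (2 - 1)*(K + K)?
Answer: 14907321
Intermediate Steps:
r(K) = 2*K (r(K) = 1*(2*K) = 2*K)
c(l) = 2*l*(l + l**2) (c(l) = (l + l**2)*(2*l) = 2*l*(l + l**2))
(117 + c(r(6)))**2 = (117 + 2*(2*6)**2*(1 + 2*6))**2 = (117 + 2*12**2*(1 + 12))**2 = (117 + 2*144*13)**2 = (117 + 3744)**2 = 3861**2 = 14907321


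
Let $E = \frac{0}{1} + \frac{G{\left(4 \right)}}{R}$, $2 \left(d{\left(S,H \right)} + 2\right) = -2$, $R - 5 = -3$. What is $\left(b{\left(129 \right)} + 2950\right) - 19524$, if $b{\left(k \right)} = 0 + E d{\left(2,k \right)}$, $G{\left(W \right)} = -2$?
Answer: $-16571$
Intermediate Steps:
$R = 2$ ($R = 5 - 3 = 2$)
$d{\left(S,H \right)} = -3$ ($d{\left(S,H \right)} = -2 + \frac{1}{2} \left(-2\right) = -2 - 1 = -3$)
$E = -1$ ($E = \frac{0}{1} - \frac{2}{2} = 0 \cdot 1 - 1 = 0 - 1 = -1$)
$b{\left(k \right)} = 3$ ($b{\left(k \right)} = 0 - -3 = 0 + 3 = 3$)
$\left(b{\left(129 \right)} + 2950\right) - 19524 = \left(3 + 2950\right) - 19524 = 2953 - 19524 = -16571$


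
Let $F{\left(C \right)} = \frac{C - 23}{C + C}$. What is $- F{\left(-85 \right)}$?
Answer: $- \frac{54}{85} \approx -0.63529$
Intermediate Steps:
$F{\left(C \right)} = \frac{-23 + C}{2 C}$
$- F{\left(-85 \right)} = - \frac{-23 - 85}{2 \left(-85\right)} = - \frac{\left(-1\right) \left(-108\right)}{2 \cdot 85} = \left(-1\right) \frac{54}{85} = - \frac{54}{85}$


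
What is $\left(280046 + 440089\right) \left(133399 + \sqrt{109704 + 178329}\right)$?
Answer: $96065288865 + 720135 \sqrt{288033} \approx 9.6452 \cdot 10^{10}$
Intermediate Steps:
$\left(280046 + 440089\right) \left(133399 + \sqrt{109704 + 178329}\right) = 720135 \left(133399 + \sqrt{288033}\right) = 96065288865 + 720135 \sqrt{288033}$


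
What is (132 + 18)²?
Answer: 22500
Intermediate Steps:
(132 + 18)² = 150² = 22500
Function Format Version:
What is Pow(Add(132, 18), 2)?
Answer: 22500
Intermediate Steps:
Pow(Add(132, 18), 2) = Pow(150, 2) = 22500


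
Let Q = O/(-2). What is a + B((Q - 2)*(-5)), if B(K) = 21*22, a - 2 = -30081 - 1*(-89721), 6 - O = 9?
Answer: 60104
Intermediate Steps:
O = -3 (O = 6 - 1*9 = 6 - 9 = -3)
Q = 3/2 (Q = -3/(-2) = -3*(-1/2) = 3/2 ≈ 1.5000)
a = 59642 (a = 2 + (-30081 - 1*(-89721)) = 2 + (-30081 + 89721) = 2 + 59640 = 59642)
B(K) = 462
a + B((Q - 2)*(-5)) = 59642 + 462 = 60104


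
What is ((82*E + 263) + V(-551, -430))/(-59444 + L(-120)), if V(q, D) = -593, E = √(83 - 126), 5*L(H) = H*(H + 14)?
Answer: 33/5690 - 41*I*√43/28450 ≈ 0.0057997 - 0.0094501*I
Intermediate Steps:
L(H) = H*(14 + H)/5 (L(H) = (H*(H + 14))/5 = (H*(14 + H))/5 = H*(14 + H)/5)
E = I*√43 (E = √(-43) = I*√43 ≈ 6.5574*I)
((82*E + 263) + V(-551, -430))/(-59444 + L(-120)) = ((82*(I*√43) + 263) - 593)/(-59444 + (⅕)*(-120)*(14 - 120)) = ((82*I*√43 + 263) - 593)/(-59444 + (⅕)*(-120)*(-106)) = ((263 + 82*I*√43) - 593)/(-59444 + 2544) = (-330 + 82*I*√43)/(-56900) = (-330 + 82*I*√43)*(-1/56900) = 33/5690 - 41*I*√43/28450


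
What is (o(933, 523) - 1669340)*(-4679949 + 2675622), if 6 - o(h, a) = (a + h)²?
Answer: 7594936171290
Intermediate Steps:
o(h, a) = 6 - (a + h)²
(o(933, 523) - 1669340)*(-4679949 + 2675622) = ((6 - (523 + 933)²) - 1669340)*(-4679949 + 2675622) = ((6 - 1*1456²) - 1669340)*(-2004327) = ((6 - 1*2119936) - 1669340)*(-2004327) = ((6 - 2119936) - 1669340)*(-2004327) = (-2119930 - 1669340)*(-2004327) = -3789270*(-2004327) = 7594936171290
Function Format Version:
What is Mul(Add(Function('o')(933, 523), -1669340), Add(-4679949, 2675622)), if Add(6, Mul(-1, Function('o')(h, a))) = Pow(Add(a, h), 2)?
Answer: 7594936171290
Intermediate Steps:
Function('o')(h, a) = Add(6, Mul(-1, Pow(Add(a, h), 2)))
Mul(Add(Function('o')(933, 523), -1669340), Add(-4679949, 2675622)) = Mul(Add(Add(6, Mul(-1, Pow(Add(523, 933), 2))), -1669340), Add(-4679949, 2675622)) = Mul(Add(Add(6, Mul(-1, Pow(1456, 2))), -1669340), -2004327) = Mul(Add(Add(6, Mul(-1, 2119936)), -1669340), -2004327) = Mul(Add(Add(6, -2119936), -1669340), -2004327) = Mul(Add(-2119930, -1669340), -2004327) = Mul(-3789270, -2004327) = 7594936171290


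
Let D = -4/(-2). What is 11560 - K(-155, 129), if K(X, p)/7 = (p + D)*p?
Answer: -106733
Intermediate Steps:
D = 2 (D = -4*(-½) = 2)
K(X, p) = 7*p*(2 + p) (K(X, p) = 7*((p + 2)*p) = 7*((2 + p)*p) = 7*(p*(2 + p)) = 7*p*(2 + p))
11560 - K(-155, 129) = 11560 - 7*129*(2 + 129) = 11560 - 7*129*131 = 11560 - 1*118293 = 11560 - 118293 = -106733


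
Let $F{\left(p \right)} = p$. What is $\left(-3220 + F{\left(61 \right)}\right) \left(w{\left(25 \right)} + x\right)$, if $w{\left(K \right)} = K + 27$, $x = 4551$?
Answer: $-14540877$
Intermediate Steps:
$w{\left(K \right)} = 27 + K$
$\left(-3220 + F{\left(61 \right)}\right) \left(w{\left(25 \right)} + x\right) = \left(-3220 + 61\right) \left(\left(27 + 25\right) + 4551\right) = - 3159 \left(52 + 4551\right) = \left(-3159\right) 4603 = -14540877$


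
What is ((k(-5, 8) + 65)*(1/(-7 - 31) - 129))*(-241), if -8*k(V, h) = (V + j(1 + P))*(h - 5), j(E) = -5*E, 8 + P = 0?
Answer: 254048945/152 ≈ 1.6714e+6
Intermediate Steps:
P = -8 (P = -8 + 0 = -8)
k(V, h) = -(-5 + h)*(35 + V)/8 (k(V, h) = -(V - 5*(1 - 8))*(h - 5)/8 = -(V - 5*(-7))*(-5 + h)/8 = -(V + 35)*(-5 + h)/8 = -(35 + V)*(-5 + h)/8 = -(-5 + h)*(35 + V)/8)
((k(-5, 8) + 65)*(1/(-7 - 31) - 129))*(-241) = (((175/8 - 35/8*8 + (5/8)*(-5) - ⅛*(-5)*8) + 65)*(1/(-7 - 31) - 129))*(-241) = (((175/8 - 35 - 25/8 + 5) + 65)*(1/(-38) - 129))*(-241) = ((-45/4 + 65)*(-1/38 - 129))*(-241) = ((215/4)*(-4903/38))*(-241) = -1054145/152*(-241) = 254048945/152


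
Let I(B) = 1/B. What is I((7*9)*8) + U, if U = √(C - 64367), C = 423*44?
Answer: 1/504 + I*√45755 ≈ 0.0019841 + 213.9*I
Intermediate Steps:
C = 18612
U = I*√45755 (U = √(18612 - 64367) = √(-45755) = I*√45755 ≈ 213.9*I)
I((7*9)*8) + U = 1/((7*9)*8) + I*√45755 = 1/(63*8) + I*√45755 = 1/504 + I*√45755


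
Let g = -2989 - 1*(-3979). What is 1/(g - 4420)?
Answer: -1/3430 ≈ -0.00029154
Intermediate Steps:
g = 990 (g = -2989 + 3979 = 990)
1/(g - 4420) = 1/(990 - 4420) = 1/(-3430) = -1/3430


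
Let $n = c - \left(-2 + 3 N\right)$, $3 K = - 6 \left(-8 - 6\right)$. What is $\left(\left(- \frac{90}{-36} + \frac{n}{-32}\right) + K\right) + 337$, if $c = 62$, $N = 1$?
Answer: $\frac{11699}{32} \approx 365.59$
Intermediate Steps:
$K = 28$ ($K = \frac{\left(-6\right) \left(-8 - 6\right)}{3} = \frac{\left(-6\right) \left(-14\right)}{3} = \frac{1}{3} \cdot 84 = 28$)
$n = 61$ ($n = 62 + \left(\left(-3\right) 1 + 2\right) = 62 + \left(-3 + 2\right) = 62 - 1 = 61$)
$\left(\left(- \frac{90}{-36} + \frac{n}{-32}\right) + K\right) + 337 = \left(\left(- \frac{90}{-36} + \frac{61}{-32}\right) + 28\right) + 337 = \left(\left(\left(-90\right) \left(- \frac{1}{36}\right) + 61 \left(- \frac{1}{32}\right)\right) + 28\right) + 337 = \left(\left(\frac{5}{2} - \frac{61}{32}\right) + 28\right) + 337 = \left(\frac{19}{32} + 28\right) + 337 = \frac{915}{32} + 337 = \frac{11699}{32}$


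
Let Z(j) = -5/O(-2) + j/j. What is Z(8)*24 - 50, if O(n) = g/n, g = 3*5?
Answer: -10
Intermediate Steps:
g = 15
O(n) = 15/n
Z(j) = 5/3 (Z(j) = -5/(15/(-2)) + j/j = -5/(15*(-1/2)) + 1 = -5/(-15/2) + 1 = -5*(-2/15) + 1 = 2/3 + 1 = 5/3)
Z(8)*24 - 50 = (5/3)*24 - 50 = 40 - 50 = -10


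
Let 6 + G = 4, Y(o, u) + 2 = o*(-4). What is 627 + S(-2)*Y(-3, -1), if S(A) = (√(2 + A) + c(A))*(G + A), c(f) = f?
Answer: 707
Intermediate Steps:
Y(o, u) = -2 - 4*o (Y(o, u) = -2 + o*(-4) = -2 - 4*o)
G = -2 (G = -6 + 4 = -2)
S(A) = (-2 + A)*(A + √(2 + A)) (S(A) = (√(2 + A) + A)*(-2 + A) = (A + √(2 + A))*(-2 + A) = (-2 + A)*(A + √(2 + A)))
627 + S(-2)*Y(-3, -1) = 627 + ((-2)² - 2*(-2) - 2*√(2 - 2) - 2*√(2 - 2))*(-2 - 4*(-3)) = 627 + (4 + 4 - 2*√0 - 2*√0)*(-2 + 12) = 627 + (4 + 4 - 2*0 - 2*0)*10 = 627 + (4 + 4 + 0 + 0)*10 = 627 + 8*10 = 627 + 80 = 707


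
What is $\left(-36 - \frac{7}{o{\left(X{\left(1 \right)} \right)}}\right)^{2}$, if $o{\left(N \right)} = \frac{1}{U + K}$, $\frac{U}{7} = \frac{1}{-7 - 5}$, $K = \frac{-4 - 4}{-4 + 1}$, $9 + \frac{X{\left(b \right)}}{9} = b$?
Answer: $\frac{368449}{144} \approx 2558.7$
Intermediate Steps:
$X{\left(b \right)} = -81 + 9 b$
$K = \frac{8}{3}$ ($K = - \frac{8}{-3} = \left(-8\right) \left(- \frac{1}{3}\right) = \frac{8}{3} \approx 2.6667$)
$U = - \frac{7}{12}$ ($U = \frac{7}{-7 - 5} = \frac{7}{-12} = 7 \left(- \frac{1}{12}\right) = - \frac{7}{12} \approx -0.58333$)
$o{\left(N \right)} = \frac{12}{25}$ ($o{\left(N \right)} = \frac{1}{- \frac{7}{12} + \frac{8}{3}} = \frac{1}{\frac{25}{12}} = \frac{12}{25}$)
$\left(-36 - \frac{7}{o{\left(X{\left(1 \right)} \right)}}\right)^{2} = \left(-36 - \frac{7}{\frac{12}{25}}\right)^{2} = \left(-36 - \frac{175}{12}\right)^{2} = \left(- \frac{607}{12}\right)^{2} = \frac{368449}{144}$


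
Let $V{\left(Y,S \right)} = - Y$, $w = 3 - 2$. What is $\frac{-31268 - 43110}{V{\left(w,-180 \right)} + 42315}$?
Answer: $- \frac{37189}{21157} \approx -1.7578$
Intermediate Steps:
$w = 1$ ($w = 3 - 2 = 1$)
$\frac{-31268 - 43110}{V{\left(w,-180 \right)} + 42315} = \frac{-31268 - 43110}{\left(-1\right) 1 + 42315} = - \frac{74378}{-1 + 42315} = - \frac{74378}{42314} = \left(-74378\right) \frac{1}{42314} = - \frac{37189}{21157}$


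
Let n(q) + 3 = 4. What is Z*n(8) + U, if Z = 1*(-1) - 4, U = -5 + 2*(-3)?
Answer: -16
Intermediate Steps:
n(q) = 1 (n(q) = -3 + 4 = 1)
U = -11 (U = -5 - 6 = -11)
Z = -5 (Z = -1 - 4 = -5)
Z*n(8) + U = -5*1 - 11 = -5 - 11 = -16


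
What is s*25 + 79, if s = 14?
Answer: 429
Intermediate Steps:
s*25 + 79 = 14*25 + 79 = 350 + 79 = 429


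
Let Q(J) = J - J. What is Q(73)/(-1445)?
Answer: 0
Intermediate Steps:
Q(J) = 0
Q(73)/(-1445) = 0/(-1445) = 0*(-1/1445) = 0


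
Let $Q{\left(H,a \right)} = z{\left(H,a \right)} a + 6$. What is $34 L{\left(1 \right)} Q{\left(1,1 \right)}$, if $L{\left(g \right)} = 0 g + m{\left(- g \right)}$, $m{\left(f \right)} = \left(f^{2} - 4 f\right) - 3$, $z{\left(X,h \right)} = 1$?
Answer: $476$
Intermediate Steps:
$m{\left(f \right)} = -3 + f^{2} - 4 f$
$Q{\left(H,a \right)} = 6 + a$ ($Q{\left(H,a \right)} = 1 a + 6 = a + 6 = 6 + a$)
$L{\left(g \right)} = -3 + g^{2} + 4 g$ ($L{\left(g \right)} = 0 g - \left(3 - g^{2} + 4 \left(-1\right) g\right) = 0 + \left(-3 + g^{2} + 4 g\right) = -3 + g^{2} + 4 g$)
$34 L{\left(1 \right)} Q{\left(1,1 \right)} = 34 \left(-3 + 1^{2} + 4 \cdot 1\right) \left(6 + 1\right) = 34 \left(-3 + 1 + 4\right) 7 = 34 \cdot 2 \cdot 7 = 68 \cdot 7 = 476$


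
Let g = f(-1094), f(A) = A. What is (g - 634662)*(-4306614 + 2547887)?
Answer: 1118121242612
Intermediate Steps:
g = -1094
(g - 634662)*(-4306614 + 2547887) = (-1094 - 634662)*(-4306614 + 2547887) = -635756*(-1758727) = 1118121242612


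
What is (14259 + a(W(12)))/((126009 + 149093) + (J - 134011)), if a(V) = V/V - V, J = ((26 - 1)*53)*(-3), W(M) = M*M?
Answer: 3529/34279 ≈ 0.10295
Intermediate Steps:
W(M) = M²
J = -3975 (J = (25*53)*(-3) = 1325*(-3) = -3975)
a(V) = 1 - V
(14259 + a(W(12)))/((126009 + 149093) + (J - 134011)) = (14259 + (1 - 1*12²))/((126009 + 149093) + (-3975 - 134011)) = (14259 + (1 - 1*144))/(275102 - 137986) = (14259 + (1 - 144))/137116 = (14259 - 143)*(1/137116) = 14116*(1/137116) = 3529/34279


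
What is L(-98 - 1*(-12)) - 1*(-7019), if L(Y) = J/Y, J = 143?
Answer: 603491/86 ≈ 7017.3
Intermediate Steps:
L(Y) = 143/Y
L(-98 - 1*(-12)) - 1*(-7019) = 143/(-98 - 1*(-12)) - 1*(-7019) = 143/(-98 + 12) + 7019 = 143/(-86) + 7019 = 143*(-1/86) + 7019 = -143/86 + 7019 = 603491/86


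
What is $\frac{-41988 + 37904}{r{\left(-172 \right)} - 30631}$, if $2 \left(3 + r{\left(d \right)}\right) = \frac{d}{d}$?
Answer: $\frac{8168}{61267} \approx 0.13332$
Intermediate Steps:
$r{\left(d \right)} = - \frac{5}{2}$ ($r{\left(d \right)} = -3 + \frac{d \frac{1}{d}}{2} = -3 + \frac{1}{2} \cdot 1 = -3 + \frac{1}{2} = - \frac{5}{2}$)
$\frac{-41988 + 37904}{r{\left(-172 \right)} - 30631} = \frac{-41988 + 37904}{- \frac{5}{2} - 30631} = - \frac{4084}{- \frac{61267}{2}} = \left(-4084\right) \left(- \frac{2}{61267}\right) = \frac{8168}{61267}$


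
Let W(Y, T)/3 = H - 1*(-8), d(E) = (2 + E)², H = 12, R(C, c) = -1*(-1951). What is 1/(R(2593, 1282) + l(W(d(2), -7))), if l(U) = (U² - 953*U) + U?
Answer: -1/51569 ≈ -1.9392e-5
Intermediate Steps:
R(C, c) = 1951
W(Y, T) = 60 (W(Y, T) = 3*(12 - 1*(-8)) = 3*(12 + 8) = 3*20 = 60)
l(U) = U² - 952*U
1/(R(2593, 1282) + l(W(d(2), -7))) = 1/(1951 + 60*(-952 + 60)) = 1/(1951 + 60*(-892)) = 1/(1951 - 53520) = 1/(-51569) = -1/51569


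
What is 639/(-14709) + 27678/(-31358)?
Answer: -71192244/76874137 ≈ -0.92609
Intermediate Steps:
639/(-14709) + 27678/(-31358) = 639*(-1/14709) + 27678*(-1/31358) = -213/4903 - 13839/15679 = -71192244/76874137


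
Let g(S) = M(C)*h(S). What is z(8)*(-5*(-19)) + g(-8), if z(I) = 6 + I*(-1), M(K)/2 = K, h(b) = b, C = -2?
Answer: -158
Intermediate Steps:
M(K) = 2*K
z(I) = 6 - I
g(S) = -4*S (g(S) = (2*(-2))*S = -4*S)
z(8)*(-5*(-19)) + g(-8) = (6 - 1*8)*(-5*(-19)) - 4*(-8) = (6 - 8)*95 + 32 = -2*95 + 32 = -190 + 32 = -158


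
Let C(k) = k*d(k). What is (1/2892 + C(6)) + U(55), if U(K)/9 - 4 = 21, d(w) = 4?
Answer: 720109/2892 ≈ 249.00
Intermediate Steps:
U(K) = 225 (U(K) = 36 + 9*21 = 36 + 189 = 225)
C(k) = 4*k (C(k) = k*4 = 4*k)
(1/2892 + C(6)) + U(55) = (1/2892 + 4*6) + 225 = (1/2892 + 24) + 225 = 69409/2892 + 225 = 720109/2892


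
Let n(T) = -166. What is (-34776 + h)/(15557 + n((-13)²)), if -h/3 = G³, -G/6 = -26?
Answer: -11424024/15391 ≈ -742.25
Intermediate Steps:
G = 156 (G = -6*(-26) = 156)
h = -11389248 (h = -3*156³ = -3*3796416 = -11389248)
(-34776 + h)/(15557 + n((-13)²)) = (-34776 - 11389248)/(15557 - 166) = -11424024/15391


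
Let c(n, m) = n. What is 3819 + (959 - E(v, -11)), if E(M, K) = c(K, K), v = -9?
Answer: 4789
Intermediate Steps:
E(M, K) = K
3819 + (959 - E(v, -11)) = 3819 + (959 - 1*(-11)) = 3819 + (959 + 11) = 3819 + 970 = 4789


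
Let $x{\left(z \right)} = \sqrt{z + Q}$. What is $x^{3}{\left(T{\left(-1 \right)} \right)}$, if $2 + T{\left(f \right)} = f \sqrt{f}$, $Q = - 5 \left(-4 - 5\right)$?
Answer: $\left(43 - i\right)^{\frac{3}{2}} \approx 281.91 - 9.8364 i$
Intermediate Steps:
$Q = 45$ ($Q = \left(-5\right) \left(-9\right) = 45$)
$T{\left(f \right)} = -2 + f^{\frac{3}{2}}$ ($T{\left(f \right)} = -2 + f \sqrt{f} = -2 + f^{\frac{3}{2}}$)
$x{\left(z \right)} = \sqrt{45 + z}$ ($x{\left(z \right)} = \sqrt{z + 45} = \sqrt{45 + z}$)
$x^{3}{\left(T{\left(-1 \right)} \right)} = \left(\sqrt{45 - \left(2 - \left(-1\right)^{\frac{3}{2}}\right)}\right)^{3} = \left(\sqrt{45 - \left(2 + i\right)}\right)^{3} = \left(\sqrt{43 - i}\right)^{3} = \left(43 - i\right)^{\frac{3}{2}}$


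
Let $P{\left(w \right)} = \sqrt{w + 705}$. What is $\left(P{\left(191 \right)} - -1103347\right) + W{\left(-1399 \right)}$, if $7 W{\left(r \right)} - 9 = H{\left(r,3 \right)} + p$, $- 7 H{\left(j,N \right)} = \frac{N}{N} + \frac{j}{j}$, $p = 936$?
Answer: $\frac{54070616}{49} + 8 \sqrt{14} \approx 1.1035 \cdot 10^{6}$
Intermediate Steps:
$H{\left(j,N \right)} = - \frac{2}{7}$ ($H{\left(j,N \right)} = - \frac{\frac{N}{N} + \frac{j}{j}}{7} = - \frac{1 + 1}{7} = \left(- \frac{1}{7}\right) 2 = - \frac{2}{7}$)
$P{\left(w \right)} = \sqrt{705 + w}$
$W{\left(r \right)} = \frac{6613}{49}$ ($W{\left(r \right)} = \frac{9}{7} + \frac{- \frac{2}{7} + 936}{7} = \frac{9}{7} + \frac{1}{7} \cdot \frac{6550}{7} = \frac{9}{7} + \frac{6550}{49} = \frac{6613}{49}$)
$\left(P{\left(191 \right)} - -1103347\right) + W{\left(-1399 \right)} = \left(\sqrt{705 + 191} - -1103347\right) + \frac{6613}{49} = \left(\sqrt{896} + 1103347\right) + \frac{6613}{49} = \left(8 \sqrt{14} + 1103347\right) + \frac{6613}{49} = \left(1103347 + 8 \sqrt{14}\right) + \frac{6613}{49} = \frac{54070616}{49} + 8 \sqrt{14}$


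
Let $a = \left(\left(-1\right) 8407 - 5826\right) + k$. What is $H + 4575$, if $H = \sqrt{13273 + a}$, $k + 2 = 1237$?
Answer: $4575 + 5 \sqrt{11} \approx 4591.6$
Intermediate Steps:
$k = 1235$ ($k = -2 + 1237 = 1235$)
$a = -12998$ ($a = \left(\left(-1\right) 8407 - 5826\right) + 1235 = \left(-8407 - 5826\right) + 1235 = -14233 + 1235 = -12998$)
$H = 5 \sqrt{11}$ ($H = \sqrt{13273 - 12998} = \sqrt{275} = 5 \sqrt{11} \approx 16.583$)
$H + 4575 = 5 \sqrt{11} + 4575 = 4575 + 5 \sqrt{11}$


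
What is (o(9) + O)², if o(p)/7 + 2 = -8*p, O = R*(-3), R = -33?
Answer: 175561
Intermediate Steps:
O = 99 (O = -33*(-3) = 99)
o(p) = -14 - 56*p (o(p) = -14 + 7*(-8*p) = -14 - 56*p)
(o(9) + O)² = ((-14 - 56*9) + 99)² = ((-14 - 504) + 99)² = (-518 + 99)² = (-419)² = 175561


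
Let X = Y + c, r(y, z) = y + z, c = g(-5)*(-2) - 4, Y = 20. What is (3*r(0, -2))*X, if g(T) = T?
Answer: -156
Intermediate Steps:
c = 6 (c = -5*(-2) - 4 = 10 - 4 = 6)
X = 26 (X = 20 + 6 = 26)
(3*r(0, -2))*X = (3*(0 - 2))*26 = (3*(-2))*26 = -6*26 = -156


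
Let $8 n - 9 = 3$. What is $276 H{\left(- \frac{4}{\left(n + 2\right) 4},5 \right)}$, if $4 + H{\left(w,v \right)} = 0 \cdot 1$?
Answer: $-1104$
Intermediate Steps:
$n = \frac{3}{2}$ ($n = \frac{9}{8} + \frac{1}{8} \cdot 3 = \frac{9}{8} + \frac{3}{8} = \frac{3}{2} \approx 1.5$)
$H{\left(w,v \right)} = -4$ ($H{\left(w,v \right)} = -4 + 0 \cdot 1 = -4 + 0 = -4$)
$276 H{\left(- \frac{4}{\left(n + 2\right) 4},5 \right)} = 276 \left(-4\right) = -1104$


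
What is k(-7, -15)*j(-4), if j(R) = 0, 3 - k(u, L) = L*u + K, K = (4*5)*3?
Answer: 0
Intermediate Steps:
K = 60 (K = 20*3 = 60)
k(u, L) = -57 - L*u (k(u, L) = 3 - (L*u + 60) = 3 - (60 + L*u) = 3 + (-60 - L*u) = -57 - L*u)
k(-7, -15)*j(-4) = (-57 - 1*(-15)*(-7))*0 = (-57 - 105)*0 = -162*0 = 0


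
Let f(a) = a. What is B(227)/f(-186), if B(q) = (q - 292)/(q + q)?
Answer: 65/84444 ≈ 0.00076974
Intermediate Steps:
B(q) = (-292 + q)/(2*q) (B(q) = (-292 + q)/((2*q)) = (-292 + q)*(1/(2*q)) = (-292 + q)/(2*q))
B(227)/f(-186) = ((½)*(-292 + 227)/227)/(-186) = ((½)*(1/227)*(-65))*(-1/186) = -65/454*(-1/186) = 65/84444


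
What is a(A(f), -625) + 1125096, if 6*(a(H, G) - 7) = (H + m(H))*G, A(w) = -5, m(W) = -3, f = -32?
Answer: 3377809/3 ≈ 1.1259e+6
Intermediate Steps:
a(H, G) = 7 + G*(-3 + H)/6 (a(H, G) = 7 + ((H - 3)*G)/6 = 7 + ((-3 + H)*G)/6 = 7 + (G*(-3 + H))/6 = 7 + G*(-3 + H)/6)
a(A(f), -625) + 1125096 = (7 - ½*(-625) + (⅙)*(-625)*(-5)) + 1125096 = (7 + 625/2 + 3125/6) + 1125096 = 2521/3 + 1125096 = 3377809/3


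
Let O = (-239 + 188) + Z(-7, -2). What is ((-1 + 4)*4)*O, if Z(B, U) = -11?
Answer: -744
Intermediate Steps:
O = -62 (O = (-239 + 188) - 11 = -51 - 11 = -62)
((-1 + 4)*4)*O = ((-1 + 4)*4)*(-62) = (3*4)*(-62) = 12*(-62) = -744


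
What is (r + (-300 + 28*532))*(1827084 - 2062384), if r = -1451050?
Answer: 337997626200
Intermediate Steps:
(r + (-300 + 28*532))*(1827084 - 2062384) = (-1451050 + (-300 + 28*532))*(1827084 - 2062384) = (-1451050 + (-300 + 14896))*(-235300) = (-1451050 + 14596)*(-235300) = -1436454*(-235300) = 337997626200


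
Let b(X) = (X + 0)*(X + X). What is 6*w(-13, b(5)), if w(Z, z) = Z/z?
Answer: -39/25 ≈ -1.5600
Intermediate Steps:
b(X) = 2*X² (b(X) = X*(2*X) = 2*X²)
6*w(-13, b(5)) = 6*(-13/(2*5²)) = 6*(-13/(2*25)) = 6*(-13/50) = -39/25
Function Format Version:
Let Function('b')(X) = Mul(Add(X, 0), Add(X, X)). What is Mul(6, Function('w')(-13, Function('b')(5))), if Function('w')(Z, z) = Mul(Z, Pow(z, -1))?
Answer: Rational(-39, 25) ≈ -1.5600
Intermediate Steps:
Function('b')(X) = Mul(2, Pow(X, 2)) (Function('b')(X) = Mul(X, Mul(2, X)) = Mul(2, Pow(X, 2)))
Mul(6, Function('w')(-13, Function('b')(5))) = Mul(6, Mul(-13, Pow(Mul(2, Pow(5, 2)), -1))) = Mul(6, Mul(-13, Pow(Mul(2, 25), -1))) = Mul(6, Mul(-13, Pow(50, -1))) = Mul(6, Mul(-13, Rational(1, 50))) = Mul(6, Rational(-13, 50)) = Rational(-39, 25)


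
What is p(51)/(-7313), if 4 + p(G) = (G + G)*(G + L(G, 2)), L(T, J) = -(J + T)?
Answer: 208/7313 ≈ 0.028443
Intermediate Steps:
L(T, J) = -J - T
p(G) = -4 - 4*G (p(G) = -4 + (G + G)*(G + (-1*2 - G)) = -4 + (2*G)*(G + (-2 - G)) = -4 + (2*G)*(-2) = -4 - 4*G)
p(51)/(-7313) = (-4 - 4*51)/(-7313) = (-4 - 204)*(-1/7313) = -208*(-1/7313) = 208/7313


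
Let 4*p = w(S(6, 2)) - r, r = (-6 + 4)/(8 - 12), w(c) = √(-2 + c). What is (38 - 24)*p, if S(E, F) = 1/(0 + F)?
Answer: -7/4 + 7*I*√6/4 ≈ -1.75 + 4.2866*I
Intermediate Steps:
S(E, F) = 1/F
r = ½ (r = -2/(-4) = -2*(-¼) = ½ ≈ 0.50000)
p = -⅛ + I*√6/8 (p = (√(-2 + 1/2) - 1*½)/4 = (√(-2 + ½) - ½)/4 = (√(-3/2) - ½)/4 = (I*√6/2 - ½)/4 = (-½ + I*√6/2)/4 = -⅛ + I*√6/8 ≈ -0.125 + 0.30619*I)
(38 - 24)*p = (38 - 24)*(-⅛ + I*√6/8) = 14*(-⅛ + I*√6/8) = -7/4 + 7*I*√6/4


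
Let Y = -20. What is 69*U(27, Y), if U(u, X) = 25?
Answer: 1725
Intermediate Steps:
69*U(27, Y) = 69*25 = 1725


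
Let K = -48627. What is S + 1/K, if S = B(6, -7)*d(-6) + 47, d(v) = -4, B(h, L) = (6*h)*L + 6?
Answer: 50134436/48627 ≈ 1031.0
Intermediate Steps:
B(h, L) = 6 + 6*L*h (B(h, L) = 6*L*h + 6 = 6 + 6*L*h)
S = 1031 (S = (6 + 6*(-7)*6)*(-4) + 47 = (6 - 252)*(-4) + 47 = -246*(-4) + 47 = 984 + 47 = 1031)
S + 1/K = 1031 + 1/(-48627) = 1031 - 1/48627 = 50134436/48627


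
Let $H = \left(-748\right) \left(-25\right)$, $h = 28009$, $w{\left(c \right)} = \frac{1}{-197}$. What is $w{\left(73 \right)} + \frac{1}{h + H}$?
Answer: $- \frac{46512}{9201673} \approx -0.0050547$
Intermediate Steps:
$w{\left(c \right)} = - \frac{1}{197}$
$H = 18700$
$w{\left(73 \right)} + \frac{1}{h + H} = - \frac{1}{197} + \frac{1}{28009 + 18700} = - \frac{1}{197} + \frac{1}{46709} = - \frac{46512}{9201673}$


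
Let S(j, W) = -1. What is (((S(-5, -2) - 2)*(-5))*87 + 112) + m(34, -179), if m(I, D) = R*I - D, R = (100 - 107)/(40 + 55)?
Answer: 151382/95 ≈ 1593.5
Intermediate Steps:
R = -7/95 ≈ -0.073684
m(I, D) = -D - 7*I/95 (m(I, D) = -7*I/95 - D = -D - 7*I/95)
(((S(-5, -2) - 2)*(-5))*87 + 112) + m(34, -179) = (((-1 - 2)*(-5))*87 + 112) + (-1*(-179) - 7/95*34) = (-3*(-5)*87 + 112) + (179 - 238/95) = (15*87 + 112) + 16767/95 = (1305 + 112) + 16767/95 = 1417 + 16767/95 = 151382/95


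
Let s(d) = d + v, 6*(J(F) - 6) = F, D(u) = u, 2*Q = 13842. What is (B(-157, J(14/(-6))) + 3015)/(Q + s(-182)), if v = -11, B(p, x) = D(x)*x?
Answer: 987061/2179872 ≈ 0.45281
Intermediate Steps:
Q = 6921 (Q = (½)*13842 = 6921)
J(F) = 6 + F/6
B(p, x) = x² (B(p, x) = x*x = x²)
s(d) = -11 + d (s(d) = d - 11 = -11 + d)
(B(-157, J(14/(-6))) + 3015)/(Q + s(-182)) = ((6 + (14/(-6))/6)² + 3015)/(6921 + (-11 - 182)) = ((6 + (14*(-⅙))/6)² + 3015)/(6921 - 193) = ((6 + (⅙)*(-7/3))² + 3015)/6728 = ((6 - 7/18)² + 3015)*(1/6728) = ((101/18)² + 3015)*(1/6728) = (10201/324 + 3015)*(1/6728) = (987061/324)*(1/6728) = 987061/2179872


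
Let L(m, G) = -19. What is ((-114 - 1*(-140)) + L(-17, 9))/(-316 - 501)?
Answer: -7/817 ≈ -0.0085679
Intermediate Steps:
((-114 - 1*(-140)) + L(-17, 9))/(-316 - 501) = ((-114 - 1*(-140)) - 19)/(-316 - 501) = ((-114 + 140) - 19)/(-817) = (26 - 19)*(-1/817) = 7*(-1/817) = -7/817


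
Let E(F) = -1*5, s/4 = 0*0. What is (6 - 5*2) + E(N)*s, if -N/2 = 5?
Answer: -4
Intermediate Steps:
N = -10 (N = -2*5 = -10)
s = 0 (s = 4*(0*0) = 4*0 = 0)
E(F) = -5
(6 - 5*2) + E(N)*s = (6 - 5*2) - 5*0 = (6 - 10) + 0 = -4 + 0 = -4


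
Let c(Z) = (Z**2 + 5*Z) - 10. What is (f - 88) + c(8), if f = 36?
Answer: 42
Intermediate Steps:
c(Z) = -10 + Z**2 + 5*Z
(f - 88) + c(8) = (36 - 88) + (-10 + 8**2 + 5*8) = -52 + (-10 + 64 + 40) = -52 + 94 = 42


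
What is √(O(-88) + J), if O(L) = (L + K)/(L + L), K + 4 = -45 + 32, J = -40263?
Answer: I*√77948013/44 ≈ 200.66*I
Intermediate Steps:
K = -17 (K = -4 + (-45 + 32) = -4 - 13 = -17)
O(L) = (-17 + L)/(2*L) (O(L) = (L - 17)/(L + L) = (-17 + L)/((2*L)) = (-17 + L)*(1/(2*L)) = (-17 + L)/(2*L))
√(O(-88) + J) = √((½)*(-17 - 88)/(-88) - 40263) = √((½)*(-1/88)*(-105) - 40263) = √(105/176 - 40263) = √(-7086183/176) = I*√77948013/44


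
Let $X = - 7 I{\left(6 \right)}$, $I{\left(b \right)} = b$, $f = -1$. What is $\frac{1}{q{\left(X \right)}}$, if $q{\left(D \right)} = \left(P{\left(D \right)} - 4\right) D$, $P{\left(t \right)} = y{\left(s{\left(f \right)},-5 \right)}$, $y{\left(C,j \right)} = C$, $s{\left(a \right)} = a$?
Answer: $\frac{1}{210} \approx 0.0047619$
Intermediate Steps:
$P{\left(t \right)} = -1$
$X = -42$ ($X = \left(-7\right) 6 = -42$)
$q{\left(D \right)} = - 5 D$ ($q{\left(D \right)} = \left(-1 - 4\right) D = - 5 D$)
$\frac{1}{q{\left(X \right)}} = \frac{1}{\left(-5\right) \left(-42\right)} = \frac{1}{210}$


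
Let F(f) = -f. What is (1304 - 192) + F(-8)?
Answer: 1120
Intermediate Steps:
(1304 - 192) + F(-8) = (1304 - 192) - 1*(-8) = 1112 + 8 = 1120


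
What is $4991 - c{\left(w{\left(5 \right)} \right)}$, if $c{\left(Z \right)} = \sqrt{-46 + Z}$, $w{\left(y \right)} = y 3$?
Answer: $4991 - i \sqrt{31} \approx 4991.0 - 5.5678 i$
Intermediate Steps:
$w{\left(y \right)} = 3 y$
$4991 - c{\left(w{\left(5 \right)} \right)} = 4991 - \sqrt{-46 + 3 \cdot 5} = 4991 - \sqrt{-46 + 15} = 4991 - \sqrt{-31} = 4991 - i \sqrt{31}$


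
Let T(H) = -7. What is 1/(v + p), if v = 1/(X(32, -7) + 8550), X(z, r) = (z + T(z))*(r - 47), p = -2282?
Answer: -7200/16430399 ≈ -0.00043821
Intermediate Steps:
X(z, r) = (-47 + r)*(-7 + z) (X(z, r) = (z - 7)*(r - 47) = (-7 + z)*(-47 + r) = (-47 + r)*(-7 + z))
v = 1/7200 (v = 1/((329 - 47*32 - 7*(-7) - 7*32) + 8550) = 1/((329 - 1504 + 49 - 224) + 8550) = 1/(-1350 + 8550) = 1/7200 ≈ 0.00013889)
1/(v + p) = 1/(1/7200 - 2282) = 1/(-16430399/7200) = -7200/16430399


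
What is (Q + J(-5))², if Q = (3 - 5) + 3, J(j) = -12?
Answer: 121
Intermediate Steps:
Q = 1 (Q = -2 + 3 = 1)
(Q + J(-5))² = (1 - 12)² = (-11)² = 121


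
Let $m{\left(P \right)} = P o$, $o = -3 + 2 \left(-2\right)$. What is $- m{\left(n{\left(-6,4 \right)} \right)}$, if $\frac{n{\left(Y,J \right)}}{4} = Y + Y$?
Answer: $-336$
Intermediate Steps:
$n{\left(Y,J \right)} = 8 Y$ ($n{\left(Y,J \right)} = 4 \left(Y + Y\right) = 4 \cdot 2 Y = 8 Y$)
$o = -7$ ($o = -3 - 4 = -7$)
$m{\left(P \right)} = - 7 P$ ($m{\left(P \right)} = P \left(-7\right) = - 7 P$)
$- m{\left(n{\left(-6,4 \right)} \right)} = - \left(-7\right) 8 \left(-6\right) = - \left(-7\right) \left(-48\right) = \left(-1\right) 336 = -336$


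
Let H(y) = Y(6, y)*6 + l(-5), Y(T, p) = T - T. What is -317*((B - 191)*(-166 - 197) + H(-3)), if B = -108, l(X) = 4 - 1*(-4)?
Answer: -34408765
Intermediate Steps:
l(X) = 8 (l(X) = 4 + 4 = 8)
Y(T, p) = 0
H(y) = 8 (H(y) = 0*6 + 8 = 0 + 8 = 8)
-317*((B - 191)*(-166 - 197) + H(-3)) = -317*((-108 - 191)*(-166 - 197) + 8) = -317*(-299*(-363) + 8) = -317*(108537 + 8) = -317*108545 = -34408765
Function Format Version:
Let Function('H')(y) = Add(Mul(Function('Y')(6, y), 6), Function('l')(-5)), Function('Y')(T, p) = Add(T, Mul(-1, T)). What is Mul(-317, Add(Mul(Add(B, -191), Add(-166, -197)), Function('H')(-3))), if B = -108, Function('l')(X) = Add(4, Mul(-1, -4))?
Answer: -34408765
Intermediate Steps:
Function('l')(X) = 8 (Function('l')(X) = Add(4, 4) = 8)
Function('Y')(T, p) = 0
Function('H')(y) = 8 (Function('H')(y) = Add(Mul(0, 6), 8) = Add(0, 8) = 8)
Mul(-317, Add(Mul(Add(B, -191), Add(-166, -197)), Function('H')(-3))) = Mul(-317, Add(Mul(Add(-108, -191), Add(-166, -197)), 8)) = Mul(-317, Add(Mul(-299, -363), 8)) = Mul(-317, Add(108537, 8)) = Mul(-317, 108545) = -34408765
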